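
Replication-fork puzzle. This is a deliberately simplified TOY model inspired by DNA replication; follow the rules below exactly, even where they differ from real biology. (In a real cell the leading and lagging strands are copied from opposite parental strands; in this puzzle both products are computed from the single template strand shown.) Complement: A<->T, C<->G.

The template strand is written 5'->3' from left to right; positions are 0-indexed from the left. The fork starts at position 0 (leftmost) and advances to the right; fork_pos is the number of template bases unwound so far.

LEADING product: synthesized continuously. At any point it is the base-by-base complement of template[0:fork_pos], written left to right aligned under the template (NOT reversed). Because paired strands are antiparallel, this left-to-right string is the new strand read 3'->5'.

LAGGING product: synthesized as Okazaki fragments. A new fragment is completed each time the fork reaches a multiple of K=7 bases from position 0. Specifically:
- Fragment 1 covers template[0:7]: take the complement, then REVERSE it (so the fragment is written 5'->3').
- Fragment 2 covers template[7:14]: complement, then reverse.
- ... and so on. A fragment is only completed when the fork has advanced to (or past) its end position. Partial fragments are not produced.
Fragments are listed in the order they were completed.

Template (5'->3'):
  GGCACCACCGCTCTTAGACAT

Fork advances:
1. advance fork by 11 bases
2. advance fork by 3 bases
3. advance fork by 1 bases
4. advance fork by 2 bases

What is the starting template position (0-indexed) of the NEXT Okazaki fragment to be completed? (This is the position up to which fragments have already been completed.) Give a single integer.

Step 1: advance 11 -> fork_pos = 0 + 11 = 11. Reached multiple(s) of 7: 7 -> fragment 1 completed (1 total).
Step 2: advance 3 -> fork_pos = 11 + 3 = 14. Reached multiple(s) of 7: 14 -> fragment 2 completed (2 total).
Step 3: advance 1 -> fork_pos = 14 + 1 = 15. Next multiple of 7 is 21 (not reached); still 2 fragment(s).
Step 4: advance 2 -> fork_pos = 15 + 2 = 17. Next multiple of 7 is 21 (not reached); still 2 fragment(s).
2 fragment(s) completed, covering template[0:14] (2 x 7 = 14). The next fragment, fragment 3, covers template[14:21], so it starts at position 14.

Answer: 14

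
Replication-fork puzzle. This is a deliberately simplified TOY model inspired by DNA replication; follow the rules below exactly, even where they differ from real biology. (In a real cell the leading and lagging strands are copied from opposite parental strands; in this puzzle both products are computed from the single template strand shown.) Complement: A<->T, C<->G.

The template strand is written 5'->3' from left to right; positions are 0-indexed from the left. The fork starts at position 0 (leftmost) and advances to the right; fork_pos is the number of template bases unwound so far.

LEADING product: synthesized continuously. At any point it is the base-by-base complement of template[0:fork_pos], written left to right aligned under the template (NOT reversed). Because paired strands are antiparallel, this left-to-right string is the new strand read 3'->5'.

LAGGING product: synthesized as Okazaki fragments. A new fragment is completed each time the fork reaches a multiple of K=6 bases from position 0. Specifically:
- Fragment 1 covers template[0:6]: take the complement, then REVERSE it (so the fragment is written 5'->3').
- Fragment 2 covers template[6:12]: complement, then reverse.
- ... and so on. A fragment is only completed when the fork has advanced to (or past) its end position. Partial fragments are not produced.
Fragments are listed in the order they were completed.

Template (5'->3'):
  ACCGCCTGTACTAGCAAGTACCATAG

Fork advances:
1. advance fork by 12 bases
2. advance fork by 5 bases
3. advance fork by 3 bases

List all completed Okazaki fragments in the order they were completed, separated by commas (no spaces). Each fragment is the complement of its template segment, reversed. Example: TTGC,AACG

Answer: GGCGGT,AGTACA,CTTGCT

Derivation:
Step 1: advance 12 -> fork_pos = 0 + 12 = 12. Reached multiple(s) of 6: 6, 12 -> fragments 1-2 completed (2 total).
Step 2: advance 5 -> fork_pos = 12 + 5 = 17. Next multiple of 6 is 18 (not reached); still 2 fragment(s).
Step 3: advance 3 -> fork_pos = 17 + 3 = 20. Reached multiple(s) of 6: 18 -> fragment 3 completed (3 total).
Final fork_pos = 20, so 3 fragment(s) are complete. Build each: template segment -> complement -> reverse.
Fragment 1: template[0:6] = ACCGCC -> complement TGGCGG -> reversed GGCGGT
Fragment 2: template[6:12] = TGTACT -> complement ACATGA -> reversed AGTACA
Fragment 3: template[12:18] = AGCAAG -> complement TCGTTC -> reversed CTTGCT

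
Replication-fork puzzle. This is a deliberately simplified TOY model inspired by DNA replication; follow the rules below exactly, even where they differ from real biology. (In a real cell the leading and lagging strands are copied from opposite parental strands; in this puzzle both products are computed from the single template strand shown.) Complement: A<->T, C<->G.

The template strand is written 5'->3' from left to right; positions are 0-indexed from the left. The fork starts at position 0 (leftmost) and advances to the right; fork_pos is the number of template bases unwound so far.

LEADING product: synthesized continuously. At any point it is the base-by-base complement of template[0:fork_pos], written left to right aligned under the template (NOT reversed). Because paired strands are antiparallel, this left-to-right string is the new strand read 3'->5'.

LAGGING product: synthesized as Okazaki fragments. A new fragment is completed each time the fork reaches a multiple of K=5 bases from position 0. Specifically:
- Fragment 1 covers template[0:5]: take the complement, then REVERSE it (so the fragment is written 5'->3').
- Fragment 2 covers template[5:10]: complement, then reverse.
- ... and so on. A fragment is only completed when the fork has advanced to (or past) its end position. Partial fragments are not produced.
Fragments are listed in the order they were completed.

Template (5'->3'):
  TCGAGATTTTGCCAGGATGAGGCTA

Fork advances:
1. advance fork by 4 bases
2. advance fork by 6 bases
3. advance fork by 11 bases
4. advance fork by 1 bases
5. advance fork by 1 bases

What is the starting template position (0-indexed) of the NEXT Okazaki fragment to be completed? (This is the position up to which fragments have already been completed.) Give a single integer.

Step 1: advance 4 -> fork_pos = 0 + 4 = 4. Next multiple of 5 is 5 (not reached); still 0 fragment(s).
Step 2: advance 6 -> fork_pos = 4 + 6 = 10. Reached multiple(s) of 5: 5, 10 -> fragments 1-2 completed (2 total).
Step 3: advance 11 -> fork_pos = 10 + 11 = 21. Reached multiple(s) of 5: 15, 20 -> fragments 3-4 completed (4 total).
Step 4: advance 1 -> fork_pos = 21 + 1 = 22. Next multiple of 5 is 25 (not reached); still 4 fragment(s).
Step 5: advance 1 -> fork_pos = 22 + 1 = 23. Next multiple of 5 is 25 (not reached); still 4 fragment(s).
4 fragment(s) completed, covering template[0:20] (4 x 5 = 20). The next fragment, fragment 5, covers template[20:25], so it starts at position 20.

Answer: 20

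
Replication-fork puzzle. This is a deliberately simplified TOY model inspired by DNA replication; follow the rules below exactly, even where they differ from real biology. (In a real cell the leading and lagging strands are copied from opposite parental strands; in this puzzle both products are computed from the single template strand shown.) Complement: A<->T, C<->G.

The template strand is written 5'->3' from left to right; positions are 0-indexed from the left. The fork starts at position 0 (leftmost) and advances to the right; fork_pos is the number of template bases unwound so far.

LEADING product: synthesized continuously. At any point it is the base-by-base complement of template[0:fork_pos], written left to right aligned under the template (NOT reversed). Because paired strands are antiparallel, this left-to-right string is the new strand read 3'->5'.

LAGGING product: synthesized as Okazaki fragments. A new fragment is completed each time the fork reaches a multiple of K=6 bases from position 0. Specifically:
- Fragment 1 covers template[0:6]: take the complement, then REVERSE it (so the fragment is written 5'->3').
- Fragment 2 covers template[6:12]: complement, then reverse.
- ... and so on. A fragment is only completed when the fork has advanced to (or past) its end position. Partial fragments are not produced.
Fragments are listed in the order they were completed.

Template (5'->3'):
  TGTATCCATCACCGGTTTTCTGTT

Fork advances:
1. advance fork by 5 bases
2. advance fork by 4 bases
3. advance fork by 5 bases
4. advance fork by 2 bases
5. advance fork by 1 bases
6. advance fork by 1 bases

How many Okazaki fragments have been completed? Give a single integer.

Step 1: advance 5 -> fork_pos = 0 + 5 = 5. Next multiple of 6 is 6 (not reached); still 0 fragment(s).
Step 2: advance 4 -> fork_pos = 5 + 4 = 9. Reached multiple(s) of 6: 6 -> fragment 1 completed (1 total).
Step 3: advance 5 -> fork_pos = 9 + 5 = 14. Reached multiple(s) of 6: 12 -> fragment 2 completed (2 total).
Step 4: advance 2 -> fork_pos = 14 + 2 = 16. Next multiple of 6 is 18 (not reached); still 2 fragment(s).
Step 5: advance 1 -> fork_pos = 16 + 1 = 17. Next multiple of 6 is 18 (not reached); still 2 fragment(s).
Step 6: advance 1 -> fork_pos = 17 + 1 = 18. Reached multiple(s) of 6: 18 -> fragment 3 completed (3 total).
Check: final fork_pos = 18; the multiples of 6 that are <= 18 are 6..18 -> 18 // 6 = 3 completed fragment(s).

Answer: 3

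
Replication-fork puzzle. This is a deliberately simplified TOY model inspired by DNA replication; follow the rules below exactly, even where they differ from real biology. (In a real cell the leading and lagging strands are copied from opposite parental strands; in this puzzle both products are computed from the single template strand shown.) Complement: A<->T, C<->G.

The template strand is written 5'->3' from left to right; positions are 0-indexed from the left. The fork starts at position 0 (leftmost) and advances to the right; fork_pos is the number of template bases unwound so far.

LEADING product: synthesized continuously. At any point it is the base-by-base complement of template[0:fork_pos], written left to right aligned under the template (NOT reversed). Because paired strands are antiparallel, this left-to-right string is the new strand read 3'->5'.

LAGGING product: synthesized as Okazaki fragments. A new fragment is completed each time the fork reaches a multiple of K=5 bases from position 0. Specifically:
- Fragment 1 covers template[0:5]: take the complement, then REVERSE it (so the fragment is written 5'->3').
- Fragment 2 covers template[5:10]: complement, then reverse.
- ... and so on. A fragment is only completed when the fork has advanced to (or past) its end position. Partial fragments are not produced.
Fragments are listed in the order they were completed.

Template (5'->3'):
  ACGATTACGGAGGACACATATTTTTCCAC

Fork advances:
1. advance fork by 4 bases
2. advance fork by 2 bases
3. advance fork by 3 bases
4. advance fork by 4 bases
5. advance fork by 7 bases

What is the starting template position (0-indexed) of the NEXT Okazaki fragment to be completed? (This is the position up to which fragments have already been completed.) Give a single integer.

Answer: 20

Derivation:
Step 1: advance 4 -> fork_pos = 0 + 4 = 4. Next multiple of 5 is 5 (not reached); still 0 fragment(s).
Step 2: advance 2 -> fork_pos = 4 + 2 = 6. Reached multiple(s) of 5: 5 -> fragment 1 completed (1 total).
Step 3: advance 3 -> fork_pos = 6 + 3 = 9. Next multiple of 5 is 10 (not reached); still 1 fragment(s).
Step 4: advance 4 -> fork_pos = 9 + 4 = 13. Reached multiple(s) of 5: 10 -> fragment 2 completed (2 total).
Step 5: advance 7 -> fork_pos = 13 + 7 = 20. Reached multiple(s) of 5: 15, 20 -> fragments 3-4 completed (4 total).
4 fragment(s) completed, covering template[0:20] (4 x 5 = 20). The next fragment, fragment 5, covers template[20:25], so it starts at position 20.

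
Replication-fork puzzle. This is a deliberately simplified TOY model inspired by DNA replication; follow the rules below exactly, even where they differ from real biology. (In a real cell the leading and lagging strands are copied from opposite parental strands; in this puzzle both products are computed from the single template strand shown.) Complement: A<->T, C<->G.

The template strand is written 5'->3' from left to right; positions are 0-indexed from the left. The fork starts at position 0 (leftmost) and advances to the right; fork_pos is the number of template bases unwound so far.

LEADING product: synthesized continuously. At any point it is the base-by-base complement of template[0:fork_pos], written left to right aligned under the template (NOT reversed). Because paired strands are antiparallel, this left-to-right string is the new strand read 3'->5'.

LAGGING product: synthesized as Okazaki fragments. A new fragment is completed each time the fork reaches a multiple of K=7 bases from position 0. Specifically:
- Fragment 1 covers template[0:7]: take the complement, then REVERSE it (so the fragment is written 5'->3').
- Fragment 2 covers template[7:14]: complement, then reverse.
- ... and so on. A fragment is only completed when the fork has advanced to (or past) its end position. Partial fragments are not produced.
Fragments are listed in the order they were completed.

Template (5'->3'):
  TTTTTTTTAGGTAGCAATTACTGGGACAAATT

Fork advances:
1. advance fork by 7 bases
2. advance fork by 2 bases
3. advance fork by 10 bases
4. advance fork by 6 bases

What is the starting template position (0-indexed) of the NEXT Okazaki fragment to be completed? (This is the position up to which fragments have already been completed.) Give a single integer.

Step 1: advance 7 -> fork_pos = 0 + 7 = 7. Reached multiple(s) of 7: 7 -> fragment 1 completed (1 total).
Step 2: advance 2 -> fork_pos = 7 + 2 = 9. Next multiple of 7 is 14 (not reached); still 1 fragment(s).
Step 3: advance 10 -> fork_pos = 9 + 10 = 19. Reached multiple(s) of 7: 14 -> fragment 2 completed (2 total).
Step 4: advance 6 -> fork_pos = 19 + 6 = 25. Reached multiple(s) of 7: 21 -> fragment 3 completed (3 total).
3 fragment(s) completed, covering template[0:21] (3 x 7 = 21). The next fragment, fragment 4, covers template[21:28], so it starts at position 21.

Answer: 21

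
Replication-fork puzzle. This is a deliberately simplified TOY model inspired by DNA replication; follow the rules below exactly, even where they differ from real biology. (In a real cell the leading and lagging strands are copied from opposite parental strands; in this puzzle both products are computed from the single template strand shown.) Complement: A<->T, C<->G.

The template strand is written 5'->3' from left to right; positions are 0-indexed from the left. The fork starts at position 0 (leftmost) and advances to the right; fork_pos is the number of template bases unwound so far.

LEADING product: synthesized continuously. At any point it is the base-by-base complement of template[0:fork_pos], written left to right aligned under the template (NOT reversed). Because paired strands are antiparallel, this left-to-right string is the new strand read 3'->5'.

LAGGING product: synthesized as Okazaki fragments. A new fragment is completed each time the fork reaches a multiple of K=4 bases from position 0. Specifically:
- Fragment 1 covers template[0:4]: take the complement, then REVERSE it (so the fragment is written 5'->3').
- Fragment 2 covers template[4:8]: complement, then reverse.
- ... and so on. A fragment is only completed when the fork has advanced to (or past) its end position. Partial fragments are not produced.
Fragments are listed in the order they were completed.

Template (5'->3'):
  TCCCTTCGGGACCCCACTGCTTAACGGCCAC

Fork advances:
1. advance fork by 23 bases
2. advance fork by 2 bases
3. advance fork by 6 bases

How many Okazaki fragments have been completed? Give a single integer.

Answer: 7

Derivation:
Step 1: advance 23 -> fork_pos = 0 + 23 = 23. Reached multiple(s) of 4: 4, 8, 12, 16, 20 -> fragments 1-5 completed (5 total).
Step 2: advance 2 -> fork_pos = 23 + 2 = 25. Reached multiple(s) of 4: 24 -> fragment 6 completed (6 total).
Step 3: advance 6 -> fork_pos = 25 + 6 = 31. Reached multiple(s) of 4: 28 -> fragment 7 completed (7 total).
Check: final fork_pos = 31; the multiples of 4 that are <= 31 are 4..28 -> 31 // 4 = 7 completed fragment(s).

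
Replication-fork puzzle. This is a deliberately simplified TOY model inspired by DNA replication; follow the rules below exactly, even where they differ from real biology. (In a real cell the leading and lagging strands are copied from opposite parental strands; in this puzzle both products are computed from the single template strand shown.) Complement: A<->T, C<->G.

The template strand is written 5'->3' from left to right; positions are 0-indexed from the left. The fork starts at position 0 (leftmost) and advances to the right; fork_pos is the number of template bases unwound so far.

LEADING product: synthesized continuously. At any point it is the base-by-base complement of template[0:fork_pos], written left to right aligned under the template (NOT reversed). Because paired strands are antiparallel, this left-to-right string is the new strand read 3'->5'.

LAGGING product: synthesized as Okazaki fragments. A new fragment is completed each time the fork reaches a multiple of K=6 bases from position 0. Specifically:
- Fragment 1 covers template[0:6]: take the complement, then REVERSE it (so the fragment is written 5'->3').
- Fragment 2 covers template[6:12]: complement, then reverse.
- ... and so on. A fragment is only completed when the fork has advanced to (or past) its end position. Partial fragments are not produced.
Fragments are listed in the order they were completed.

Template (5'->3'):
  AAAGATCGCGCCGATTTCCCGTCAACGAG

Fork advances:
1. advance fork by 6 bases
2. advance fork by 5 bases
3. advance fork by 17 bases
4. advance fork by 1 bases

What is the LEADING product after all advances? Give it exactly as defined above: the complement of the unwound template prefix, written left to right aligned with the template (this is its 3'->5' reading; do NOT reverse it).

Step 1: advance 6 -> fork_pos = 0 + 6 = 6.
Step 2: advance 5 -> fork_pos = 6 + 5 = 11.
Step 3: advance 17 -> fork_pos = 11 + 17 = 28.
Step 4: advance 1 -> fork_pos = 28 + 1 = 29.
Unwound prefix: template[0:29] = AAAGATCGCGCCGATTTCCCGTCAACGAG
Complement it base by base (A<->T, C<->G), keeping left-to-right order:
  [0:5] AAAGA -> TTTCT
  [5:10] TCGCG -> AGCGC
  [10:15] CCGAT -> GGCTA
  [15:20] TTCCC -> AAGGG
  [20:25] GTCAA -> CAGTT
  [25:29] CGAG -> GCTC
Concatenate: TTTCTAGCGCGGCTAAAGGGCAGTTGCTC (length 29; written aligned with the template, i.e. 3'->5').

Answer: TTTCTAGCGCGGCTAAAGGGCAGTTGCTC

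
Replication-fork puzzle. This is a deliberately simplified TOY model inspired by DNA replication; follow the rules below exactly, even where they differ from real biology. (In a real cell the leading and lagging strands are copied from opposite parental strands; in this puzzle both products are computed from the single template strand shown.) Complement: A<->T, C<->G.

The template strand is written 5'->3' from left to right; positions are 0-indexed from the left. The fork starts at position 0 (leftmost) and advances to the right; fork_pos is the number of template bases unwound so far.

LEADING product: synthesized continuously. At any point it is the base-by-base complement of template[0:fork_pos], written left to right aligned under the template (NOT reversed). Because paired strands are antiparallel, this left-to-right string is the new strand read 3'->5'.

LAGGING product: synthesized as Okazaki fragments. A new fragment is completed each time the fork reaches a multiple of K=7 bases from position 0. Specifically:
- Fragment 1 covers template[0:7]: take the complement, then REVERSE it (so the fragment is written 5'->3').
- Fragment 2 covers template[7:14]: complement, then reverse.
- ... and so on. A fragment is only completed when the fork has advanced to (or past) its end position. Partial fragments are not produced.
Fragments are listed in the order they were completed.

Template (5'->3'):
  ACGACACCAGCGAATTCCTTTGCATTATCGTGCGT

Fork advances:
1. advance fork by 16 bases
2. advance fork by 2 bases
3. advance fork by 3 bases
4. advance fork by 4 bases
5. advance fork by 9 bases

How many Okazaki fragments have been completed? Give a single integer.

Answer: 4

Derivation:
Step 1: advance 16 -> fork_pos = 0 + 16 = 16. Reached multiple(s) of 7: 7, 14 -> fragments 1-2 completed (2 total).
Step 2: advance 2 -> fork_pos = 16 + 2 = 18. Next multiple of 7 is 21 (not reached); still 2 fragment(s).
Step 3: advance 3 -> fork_pos = 18 + 3 = 21. Reached multiple(s) of 7: 21 -> fragment 3 completed (3 total).
Step 4: advance 4 -> fork_pos = 21 + 4 = 25. Next multiple of 7 is 28 (not reached); still 3 fragment(s).
Step 5: advance 9 -> fork_pos = 25 + 9 = 34. Reached multiple(s) of 7: 28 -> fragment 4 completed (4 total).
Check: final fork_pos = 34; the multiples of 7 that are <= 34 are 7..28 -> 34 // 7 = 4 completed fragment(s).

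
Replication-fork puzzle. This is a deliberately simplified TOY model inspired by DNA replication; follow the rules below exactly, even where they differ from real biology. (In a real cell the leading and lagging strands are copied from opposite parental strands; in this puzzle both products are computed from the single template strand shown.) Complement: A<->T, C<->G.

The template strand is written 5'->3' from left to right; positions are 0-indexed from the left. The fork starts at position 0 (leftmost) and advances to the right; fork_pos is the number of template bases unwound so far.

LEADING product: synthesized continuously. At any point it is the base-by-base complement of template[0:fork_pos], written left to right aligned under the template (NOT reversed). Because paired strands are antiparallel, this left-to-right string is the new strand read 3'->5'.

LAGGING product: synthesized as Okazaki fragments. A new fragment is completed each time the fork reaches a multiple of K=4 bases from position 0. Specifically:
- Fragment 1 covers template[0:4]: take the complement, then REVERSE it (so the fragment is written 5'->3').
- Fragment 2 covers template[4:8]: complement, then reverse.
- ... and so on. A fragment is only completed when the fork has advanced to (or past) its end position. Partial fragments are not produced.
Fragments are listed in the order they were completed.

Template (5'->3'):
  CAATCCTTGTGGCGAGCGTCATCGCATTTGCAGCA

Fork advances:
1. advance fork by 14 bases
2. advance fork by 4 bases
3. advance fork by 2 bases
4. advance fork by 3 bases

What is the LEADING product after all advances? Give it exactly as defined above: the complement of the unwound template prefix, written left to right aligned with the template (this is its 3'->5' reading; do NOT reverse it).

Answer: GTTAGGAACACCGCTCGCAGTAG

Derivation:
Step 1: advance 14 -> fork_pos = 0 + 14 = 14.
Step 2: advance 4 -> fork_pos = 14 + 4 = 18.
Step 3: advance 2 -> fork_pos = 18 + 2 = 20.
Step 4: advance 3 -> fork_pos = 20 + 3 = 23.
Unwound prefix: template[0:23] = CAATCCTTGTGGCGAGCGTCATC
Complement it base by base (A<->T, C<->G), keeping left-to-right order:
  [0:5] CAATC -> GTTAG
  [5:10] CTTGT -> GAACA
  [10:15] GGCGA -> CCGCT
  [15:20] GCGTC -> CGCAG
  [20:23] ATC -> TAG
Concatenate: GTTAGGAACACCGCTCGCAGTAG (length 23; written aligned with the template, i.e. 3'->5').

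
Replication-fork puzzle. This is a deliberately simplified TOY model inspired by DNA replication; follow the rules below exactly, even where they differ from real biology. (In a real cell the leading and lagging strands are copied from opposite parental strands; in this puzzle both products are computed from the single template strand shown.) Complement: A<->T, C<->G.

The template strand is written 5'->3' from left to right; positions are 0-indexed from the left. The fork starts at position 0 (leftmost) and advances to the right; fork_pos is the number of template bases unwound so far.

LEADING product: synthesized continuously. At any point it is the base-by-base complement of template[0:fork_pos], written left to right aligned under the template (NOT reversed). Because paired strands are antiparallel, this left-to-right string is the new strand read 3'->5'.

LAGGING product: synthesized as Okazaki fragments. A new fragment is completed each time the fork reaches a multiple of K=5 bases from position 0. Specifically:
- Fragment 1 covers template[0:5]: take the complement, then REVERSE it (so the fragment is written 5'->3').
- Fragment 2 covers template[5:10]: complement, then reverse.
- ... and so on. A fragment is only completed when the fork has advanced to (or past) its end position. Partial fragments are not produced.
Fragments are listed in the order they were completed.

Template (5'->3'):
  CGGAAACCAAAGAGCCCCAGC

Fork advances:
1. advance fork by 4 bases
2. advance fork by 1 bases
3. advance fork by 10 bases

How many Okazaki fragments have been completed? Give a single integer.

Step 1: advance 4 -> fork_pos = 0 + 4 = 4. Next multiple of 5 is 5 (not reached); still 0 fragment(s).
Step 2: advance 1 -> fork_pos = 4 + 1 = 5. Reached multiple(s) of 5: 5 -> fragment 1 completed (1 total).
Step 3: advance 10 -> fork_pos = 5 + 10 = 15. Reached multiple(s) of 5: 10, 15 -> fragments 2-3 completed (3 total).
Check: final fork_pos = 15; the multiples of 5 that are <= 15 are 5..15 -> 15 // 5 = 3 completed fragment(s).

Answer: 3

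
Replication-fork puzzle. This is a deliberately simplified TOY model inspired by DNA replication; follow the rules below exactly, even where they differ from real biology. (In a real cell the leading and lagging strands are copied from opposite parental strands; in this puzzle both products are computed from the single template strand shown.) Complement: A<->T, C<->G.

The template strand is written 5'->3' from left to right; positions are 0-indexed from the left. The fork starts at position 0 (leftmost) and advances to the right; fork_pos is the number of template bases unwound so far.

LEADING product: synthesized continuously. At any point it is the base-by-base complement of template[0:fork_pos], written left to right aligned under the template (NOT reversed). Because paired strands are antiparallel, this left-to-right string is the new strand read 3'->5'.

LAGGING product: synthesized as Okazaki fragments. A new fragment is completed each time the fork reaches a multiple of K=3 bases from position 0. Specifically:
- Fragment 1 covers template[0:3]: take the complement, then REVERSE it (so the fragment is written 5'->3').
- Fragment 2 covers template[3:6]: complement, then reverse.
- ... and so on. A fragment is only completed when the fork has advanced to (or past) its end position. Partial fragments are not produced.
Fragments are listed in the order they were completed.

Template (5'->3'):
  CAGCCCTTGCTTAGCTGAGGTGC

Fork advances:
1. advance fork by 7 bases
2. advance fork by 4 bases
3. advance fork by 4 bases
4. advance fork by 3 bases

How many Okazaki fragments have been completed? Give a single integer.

Answer: 6

Derivation:
Step 1: advance 7 -> fork_pos = 0 + 7 = 7. Reached multiple(s) of 3: 3, 6 -> fragments 1-2 completed (2 total).
Step 2: advance 4 -> fork_pos = 7 + 4 = 11. Reached multiple(s) of 3: 9 -> fragment 3 completed (3 total).
Step 3: advance 4 -> fork_pos = 11 + 4 = 15. Reached multiple(s) of 3: 12, 15 -> fragments 4-5 completed (5 total).
Step 4: advance 3 -> fork_pos = 15 + 3 = 18. Reached multiple(s) of 3: 18 -> fragment 6 completed (6 total).
Check: final fork_pos = 18; the multiples of 3 that are <= 18 are 3..18 -> 18 // 3 = 6 completed fragment(s).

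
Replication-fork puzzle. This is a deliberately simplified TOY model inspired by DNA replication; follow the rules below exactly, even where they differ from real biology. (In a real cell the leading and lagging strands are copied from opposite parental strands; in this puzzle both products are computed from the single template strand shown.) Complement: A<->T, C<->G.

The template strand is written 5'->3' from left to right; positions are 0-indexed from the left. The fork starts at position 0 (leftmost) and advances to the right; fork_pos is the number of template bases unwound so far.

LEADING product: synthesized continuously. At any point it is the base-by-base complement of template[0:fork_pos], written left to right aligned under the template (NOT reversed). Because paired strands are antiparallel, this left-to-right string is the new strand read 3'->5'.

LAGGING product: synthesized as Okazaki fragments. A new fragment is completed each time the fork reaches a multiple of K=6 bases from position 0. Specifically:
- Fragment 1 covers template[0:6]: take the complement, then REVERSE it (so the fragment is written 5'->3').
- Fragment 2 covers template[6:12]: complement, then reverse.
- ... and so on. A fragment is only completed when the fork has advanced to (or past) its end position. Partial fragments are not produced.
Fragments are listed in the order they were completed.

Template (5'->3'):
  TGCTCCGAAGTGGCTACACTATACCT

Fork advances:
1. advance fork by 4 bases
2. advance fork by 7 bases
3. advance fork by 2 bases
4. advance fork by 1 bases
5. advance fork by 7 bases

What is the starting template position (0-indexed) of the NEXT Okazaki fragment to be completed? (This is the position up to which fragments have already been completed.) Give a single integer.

Answer: 18

Derivation:
Step 1: advance 4 -> fork_pos = 0 + 4 = 4. Next multiple of 6 is 6 (not reached); still 0 fragment(s).
Step 2: advance 7 -> fork_pos = 4 + 7 = 11. Reached multiple(s) of 6: 6 -> fragment 1 completed (1 total).
Step 3: advance 2 -> fork_pos = 11 + 2 = 13. Reached multiple(s) of 6: 12 -> fragment 2 completed (2 total).
Step 4: advance 1 -> fork_pos = 13 + 1 = 14. Next multiple of 6 is 18 (not reached); still 2 fragment(s).
Step 5: advance 7 -> fork_pos = 14 + 7 = 21. Reached multiple(s) of 6: 18 -> fragment 3 completed (3 total).
3 fragment(s) completed, covering template[0:18] (3 x 6 = 18). The next fragment, fragment 4, covers template[18:24], so it starts at position 18.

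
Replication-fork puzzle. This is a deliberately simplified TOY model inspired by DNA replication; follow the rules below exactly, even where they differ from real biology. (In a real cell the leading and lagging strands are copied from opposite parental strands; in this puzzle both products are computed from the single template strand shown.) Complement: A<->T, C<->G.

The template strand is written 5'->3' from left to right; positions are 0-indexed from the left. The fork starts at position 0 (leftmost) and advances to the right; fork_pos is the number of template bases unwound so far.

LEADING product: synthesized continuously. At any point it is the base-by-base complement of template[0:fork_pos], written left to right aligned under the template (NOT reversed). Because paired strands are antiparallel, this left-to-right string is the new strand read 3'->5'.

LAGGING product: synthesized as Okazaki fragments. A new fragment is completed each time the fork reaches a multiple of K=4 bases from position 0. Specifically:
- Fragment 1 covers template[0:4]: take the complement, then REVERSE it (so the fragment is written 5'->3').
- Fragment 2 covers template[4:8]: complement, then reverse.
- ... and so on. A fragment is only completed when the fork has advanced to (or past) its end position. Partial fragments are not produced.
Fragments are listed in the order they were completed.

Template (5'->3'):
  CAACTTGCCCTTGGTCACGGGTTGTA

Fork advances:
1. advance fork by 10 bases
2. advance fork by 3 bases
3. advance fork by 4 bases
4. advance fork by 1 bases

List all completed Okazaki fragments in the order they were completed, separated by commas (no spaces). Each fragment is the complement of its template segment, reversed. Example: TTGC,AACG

Step 1: advance 10 -> fork_pos = 0 + 10 = 10. Reached multiple(s) of 4: 4, 8 -> fragments 1-2 completed (2 total).
Step 2: advance 3 -> fork_pos = 10 + 3 = 13. Reached multiple(s) of 4: 12 -> fragment 3 completed (3 total).
Step 3: advance 4 -> fork_pos = 13 + 4 = 17. Reached multiple(s) of 4: 16 -> fragment 4 completed (4 total).
Step 4: advance 1 -> fork_pos = 17 + 1 = 18. Next multiple of 4 is 20 (not reached); still 4 fragment(s).
Final fork_pos = 18, so 4 fragment(s) are complete. Build each: template segment -> complement -> reverse.
Fragment 1: template[0:4] = CAAC -> complement GTTG -> reversed GTTG
Fragment 2: template[4:8] = TTGC -> complement AACG -> reversed GCAA
Fragment 3: template[8:12] = CCTT -> complement GGAA -> reversed AAGG
Fragment 4: template[12:16] = GGTC -> complement CCAG -> reversed GACC

Answer: GTTG,GCAA,AAGG,GACC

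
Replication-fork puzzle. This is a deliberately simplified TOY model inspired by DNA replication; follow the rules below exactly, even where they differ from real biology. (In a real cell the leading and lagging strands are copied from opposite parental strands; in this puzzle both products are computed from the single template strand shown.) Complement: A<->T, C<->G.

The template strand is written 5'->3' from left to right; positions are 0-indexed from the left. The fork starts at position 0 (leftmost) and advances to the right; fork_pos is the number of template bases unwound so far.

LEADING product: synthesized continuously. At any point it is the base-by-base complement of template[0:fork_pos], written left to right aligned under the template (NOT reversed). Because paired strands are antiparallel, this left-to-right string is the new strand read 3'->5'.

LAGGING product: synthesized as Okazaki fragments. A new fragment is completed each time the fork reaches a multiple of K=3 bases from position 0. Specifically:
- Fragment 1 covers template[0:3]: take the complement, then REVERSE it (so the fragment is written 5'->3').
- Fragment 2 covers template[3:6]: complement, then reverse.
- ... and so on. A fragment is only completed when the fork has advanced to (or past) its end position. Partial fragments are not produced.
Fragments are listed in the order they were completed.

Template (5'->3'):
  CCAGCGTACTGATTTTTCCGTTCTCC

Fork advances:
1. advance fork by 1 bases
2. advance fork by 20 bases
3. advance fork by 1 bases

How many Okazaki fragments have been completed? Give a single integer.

Step 1: advance 1 -> fork_pos = 0 + 1 = 1. Next multiple of 3 is 3 (not reached); still 0 fragment(s).
Step 2: advance 20 -> fork_pos = 1 + 20 = 21. Reached multiple(s) of 3: 3, 6, 9, 12, 15, 18, 21 -> fragments 1-7 completed (7 total).
Step 3: advance 1 -> fork_pos = 21 + 1 = 22. Next multiple of 3 is 24 (not reached); still 7 fragment(s).
Check: final fork_pos = 22; the multiples of 3 that are <= 22 are 3..21 -> 22 // 3 = 7 completed fragment(s).

Answer: 7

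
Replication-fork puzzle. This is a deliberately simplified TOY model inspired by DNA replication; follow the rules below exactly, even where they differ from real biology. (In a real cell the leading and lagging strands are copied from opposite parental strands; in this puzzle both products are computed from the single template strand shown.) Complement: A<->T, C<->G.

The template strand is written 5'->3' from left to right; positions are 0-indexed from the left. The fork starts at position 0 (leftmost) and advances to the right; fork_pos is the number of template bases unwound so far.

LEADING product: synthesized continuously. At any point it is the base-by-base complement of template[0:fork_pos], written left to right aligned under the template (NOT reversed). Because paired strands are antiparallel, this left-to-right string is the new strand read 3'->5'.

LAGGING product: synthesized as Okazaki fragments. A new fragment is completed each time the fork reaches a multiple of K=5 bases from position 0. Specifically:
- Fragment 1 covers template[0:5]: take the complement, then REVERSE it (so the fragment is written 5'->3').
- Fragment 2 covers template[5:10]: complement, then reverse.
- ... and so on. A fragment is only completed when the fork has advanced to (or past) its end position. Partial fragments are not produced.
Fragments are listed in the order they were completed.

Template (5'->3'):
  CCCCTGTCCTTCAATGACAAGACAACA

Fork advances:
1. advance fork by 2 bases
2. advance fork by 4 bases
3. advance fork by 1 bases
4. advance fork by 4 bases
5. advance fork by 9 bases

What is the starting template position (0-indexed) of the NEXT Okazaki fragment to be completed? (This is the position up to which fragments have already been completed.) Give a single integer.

Answer: 20

Derivation:
Step 1: advance 2 -> fork_pos = 0 + 2 = 2. Next multiple of 5 is 5 (not reached); still 0 fragment(s).
Step 2: advance 4 -> fork_pos = 2 + 4 = 6. Reached multiple(s) of 5: 5 -> fragment 1 completed (1 total).
Step 3: advance 1 -> fork_pos = 6 + 1 = 7. Next multiple of 5 is 10 (not reached); still 1 fragment(s).
Step 4: advance 4 -> fork_pos = 7 + 4 = 11. Reached multiple(s) of 5: 10 -> fragment 2 completed (2 total).
Step 5: advance 9 -> fork_pos = 11 + 9 = 20. Reached multiple(s) of 5: 15, 20 -> fragments 3-4 completed (4 total).
4 fragment(s) completed, covering template[0:20] (4 x 5 = 20). The next fragment, fragment 5, covers template[20:25], so it starts at position 20.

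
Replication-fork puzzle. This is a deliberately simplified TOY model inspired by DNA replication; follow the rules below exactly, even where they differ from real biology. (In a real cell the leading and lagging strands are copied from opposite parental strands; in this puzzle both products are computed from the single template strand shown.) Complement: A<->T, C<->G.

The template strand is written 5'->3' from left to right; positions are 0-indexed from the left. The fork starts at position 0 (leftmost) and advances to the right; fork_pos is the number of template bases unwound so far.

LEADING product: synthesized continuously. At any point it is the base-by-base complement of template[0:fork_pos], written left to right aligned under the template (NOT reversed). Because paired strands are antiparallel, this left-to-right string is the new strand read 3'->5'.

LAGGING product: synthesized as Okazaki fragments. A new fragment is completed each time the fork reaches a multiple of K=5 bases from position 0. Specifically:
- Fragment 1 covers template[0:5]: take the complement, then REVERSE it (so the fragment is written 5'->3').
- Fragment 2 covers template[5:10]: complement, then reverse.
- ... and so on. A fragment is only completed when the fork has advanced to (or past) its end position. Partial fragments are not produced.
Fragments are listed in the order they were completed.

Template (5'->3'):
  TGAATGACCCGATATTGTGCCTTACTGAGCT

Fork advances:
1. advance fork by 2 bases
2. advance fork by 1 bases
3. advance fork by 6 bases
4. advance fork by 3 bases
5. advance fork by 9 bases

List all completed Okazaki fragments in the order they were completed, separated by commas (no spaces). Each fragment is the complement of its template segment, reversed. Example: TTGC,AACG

Step 1: advance 2 -> fork_pos = 0 + 2 = 2. Next multiple of 5 is 5 (not reached); still 0 fragment(s).
Step 2: advance 1 -> fork_pos = 2 + 1 = 3. Next multiple of 5 is 5 (not reached); still 0 fragment(s).
Step 3: advance 6 -> fork_pos = 3 + 6 = 9. Reached multiple(s) of 5: 5 -> fragment 1 completed (1 total).
Step 4: advance 3 -> fork_pos = 9 + 3 = 12. Reached multiple(s) of 5: 10 -> fragment 2 completed (2 total).
Step 5: advance 9 -> fork_pos = 12 + 9 = 21. Reached multiple(s) of 5: 15, 20 -> fragments 3-4 completed (4 total).
Final fork_pos = 21, so 4 fragment(s) are complete. Build each: template segment -> complement -> reverse.
Fragment 1: template[0:5] = TGAAT -> complement ACTTA -> reversed ATTCA
Fragment 2: template[5:10] = GACCC -> complement CTGGG -> reversed GGGTC
Fragment 3: template[10:15] = GATAT -> complement CTATA -> reversed ATATC
Fragment 4: template[15:20] = TGTGC -> complement ACACG -> reversed GCACA

Answer: ATTCA,GGGTC,ATATC,GCACA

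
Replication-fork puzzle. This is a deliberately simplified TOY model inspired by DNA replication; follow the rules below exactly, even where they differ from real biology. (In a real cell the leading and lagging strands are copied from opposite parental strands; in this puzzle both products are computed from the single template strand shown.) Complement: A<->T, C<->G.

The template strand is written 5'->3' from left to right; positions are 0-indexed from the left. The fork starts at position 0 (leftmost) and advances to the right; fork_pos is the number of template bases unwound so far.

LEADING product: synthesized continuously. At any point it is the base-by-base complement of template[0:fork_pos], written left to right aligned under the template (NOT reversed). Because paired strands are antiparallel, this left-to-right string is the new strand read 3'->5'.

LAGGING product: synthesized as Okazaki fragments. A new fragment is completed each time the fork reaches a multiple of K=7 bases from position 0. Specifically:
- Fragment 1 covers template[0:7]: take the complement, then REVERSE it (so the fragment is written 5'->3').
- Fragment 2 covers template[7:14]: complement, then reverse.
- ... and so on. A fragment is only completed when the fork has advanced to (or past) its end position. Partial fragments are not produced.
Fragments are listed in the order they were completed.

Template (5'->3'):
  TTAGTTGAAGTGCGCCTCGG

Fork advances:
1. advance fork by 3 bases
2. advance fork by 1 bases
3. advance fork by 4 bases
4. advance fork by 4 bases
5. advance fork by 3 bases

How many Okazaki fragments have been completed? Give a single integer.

Answer: 2

Derivation:
Step 1: advance 3 -> fork_pos = 0 + 3 = 3. Next multiple of 7 is 7 (not reached); still 0 fragment(s).
Step 2: advance 1 -> fork_pos = 3 + 1 = 4. Next multiple of 7 is 7 (not reached); still 0 fragment(s).
Step 3: advance 4 -> fork_pos = 4 + 4 = 8. Reached multiple(s) of 7: 7 -> fragment 1 completed (1 total).
Step 4: advance 4 -> fork_pos = 8 + 4 = 12. Next multiple of 7 is 14 (not reached); still 1 fragment(s).
Step 5: advance 3 -> fork_pos = 12 + 3 = 15. Reached multiple(s) of 7: 14 -> fragment 2 completed (2 total).
Check: final fork_pos = 15; the multiples of 7 that are <= 15 are 7..14 -> 15 // 7 = 2 completed fragment(s).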